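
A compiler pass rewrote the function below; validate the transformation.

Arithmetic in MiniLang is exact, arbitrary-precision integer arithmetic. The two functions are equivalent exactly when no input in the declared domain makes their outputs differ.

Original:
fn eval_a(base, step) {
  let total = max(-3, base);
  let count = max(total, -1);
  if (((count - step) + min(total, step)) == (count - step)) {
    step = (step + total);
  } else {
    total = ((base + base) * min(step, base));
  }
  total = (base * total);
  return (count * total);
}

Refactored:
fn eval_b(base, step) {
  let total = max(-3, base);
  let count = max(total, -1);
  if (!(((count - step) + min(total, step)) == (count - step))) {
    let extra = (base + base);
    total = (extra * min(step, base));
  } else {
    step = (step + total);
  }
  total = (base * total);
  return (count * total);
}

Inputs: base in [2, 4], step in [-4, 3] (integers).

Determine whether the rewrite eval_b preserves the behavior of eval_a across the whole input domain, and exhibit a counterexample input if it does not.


Behavior is preserved: although statement counts differ, and local variable names differ, and boolean connective usage differs, the outputs never diverge.
Spot check at base=2, step=-2 — eval_a: total := 2 | count := 2 | (((count - step) + min(total, step)) == (count - step)): false | total := -8 | total := -16 | result -32. eval_b: total := 2 | count := 2 | (!(((count - step) + min(total, step)) == (count - step))): true | extra := 4 | total := -8 | total := -16 | result -32. Both give -32.
Sweeping the whole domain (24 inputs) finds no disagreement.
verdict: equivalent


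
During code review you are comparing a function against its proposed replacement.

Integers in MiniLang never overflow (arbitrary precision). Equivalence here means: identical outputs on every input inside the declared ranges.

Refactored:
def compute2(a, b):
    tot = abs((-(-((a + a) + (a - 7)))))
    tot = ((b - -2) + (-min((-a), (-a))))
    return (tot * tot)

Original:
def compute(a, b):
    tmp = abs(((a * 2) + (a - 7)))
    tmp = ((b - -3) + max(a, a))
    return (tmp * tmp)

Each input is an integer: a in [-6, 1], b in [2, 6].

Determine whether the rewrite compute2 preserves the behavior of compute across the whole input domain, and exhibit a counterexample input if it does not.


These are not equivalent — on a=-6, b=2 the outputs split (1 vs 4).
compute: tmp becomes 25; next tmp becomes -1; next final value 1
compute2: tot becomes 25; next tot becomes -2; next final value 4
verdict: not equivalent; witness: a=-6, b=2


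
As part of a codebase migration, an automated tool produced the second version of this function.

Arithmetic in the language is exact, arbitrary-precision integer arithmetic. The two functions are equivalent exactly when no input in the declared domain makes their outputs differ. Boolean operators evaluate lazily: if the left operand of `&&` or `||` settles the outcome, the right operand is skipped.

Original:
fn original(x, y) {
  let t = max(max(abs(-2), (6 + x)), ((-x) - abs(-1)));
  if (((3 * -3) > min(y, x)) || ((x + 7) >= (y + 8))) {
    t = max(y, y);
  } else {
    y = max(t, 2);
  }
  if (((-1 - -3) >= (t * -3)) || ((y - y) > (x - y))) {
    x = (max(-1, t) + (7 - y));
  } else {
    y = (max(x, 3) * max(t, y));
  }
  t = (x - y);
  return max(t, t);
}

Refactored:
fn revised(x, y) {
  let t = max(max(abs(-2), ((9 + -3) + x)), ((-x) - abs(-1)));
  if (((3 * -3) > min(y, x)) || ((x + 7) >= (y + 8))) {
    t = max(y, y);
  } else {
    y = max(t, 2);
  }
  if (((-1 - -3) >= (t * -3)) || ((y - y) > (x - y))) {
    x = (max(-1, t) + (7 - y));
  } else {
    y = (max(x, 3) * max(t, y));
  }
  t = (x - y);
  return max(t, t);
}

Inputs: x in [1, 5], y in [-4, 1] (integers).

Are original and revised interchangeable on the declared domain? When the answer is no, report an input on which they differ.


Side by side, the visible changes include: arithmetic usage differs; constant usage differs.
One worked example (x=4, y=-1) — original: t = 10; (((3 * -3) > min(y, x)) || ((x + 7) >= (y + 8))) -> true; t = -1; (((-1 - -3) >= (t * -3)) || ((y - y) > (x - y))) -> false; y = -4; t = 8; return 8; revised: t = 10; (((3 * -3) > min(y, x)) || ((x + 7) >= (y + 8))) -> true; t = -1; (((-1 - -3) >= (t * -3)) || ((y - y) > (x - y))) -> false; y = -4; t = 8; return 8; agreement on 8.
An exhaustive pass over the 30 declared inputs shows identical outputs.
verdict: equivalent


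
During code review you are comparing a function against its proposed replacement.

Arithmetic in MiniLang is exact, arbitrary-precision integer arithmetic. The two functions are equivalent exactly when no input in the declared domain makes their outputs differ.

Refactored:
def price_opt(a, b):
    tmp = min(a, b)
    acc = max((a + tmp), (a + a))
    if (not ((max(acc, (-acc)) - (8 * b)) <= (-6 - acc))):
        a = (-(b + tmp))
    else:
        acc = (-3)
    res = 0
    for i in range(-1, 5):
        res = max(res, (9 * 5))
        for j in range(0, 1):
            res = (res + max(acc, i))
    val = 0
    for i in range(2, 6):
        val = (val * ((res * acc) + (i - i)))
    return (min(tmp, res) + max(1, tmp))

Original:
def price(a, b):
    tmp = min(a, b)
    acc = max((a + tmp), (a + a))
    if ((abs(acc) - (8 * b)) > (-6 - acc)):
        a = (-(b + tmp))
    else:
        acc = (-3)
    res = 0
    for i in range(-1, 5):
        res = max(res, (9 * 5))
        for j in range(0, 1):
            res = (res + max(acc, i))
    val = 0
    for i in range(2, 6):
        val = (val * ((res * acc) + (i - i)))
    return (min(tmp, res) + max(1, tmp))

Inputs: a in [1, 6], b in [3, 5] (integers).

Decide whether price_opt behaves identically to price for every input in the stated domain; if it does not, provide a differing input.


Equivalent — the differences include comparison usage differs, and boolean connective usage differs, and min/max/abs usage differs, yet no declared input distinguishes the two.
Spot check at a=4, b=5 — price: tmp becomes 4; next acc becomes 8; next ((abs(acc) - (8 * b)) > (-6 - acc)) evaluates to false; next acc becomes -3; next res becomes 0; next at i=-1:; next res becomes 45; next at j=0:; next res becomes 44; next at i=0:; next res becomes 45; next at j=0:; next res becomes 45; next at i=1:; next res becomes 45; next at j=0:; next res becomes 46; next at i=2:; next res becomes 46; next at j=0:; next res becomes 48; next at i=3:; next res becomes 48; next at j=0:; next res becomes 51; next at i=4:; next res becomes 51; next at j=0:; next res becomes 55; next val becomes 0; next at i=2:; next val becomes 0; next at i=3:; next val becomes 0; next at i=4:; next val becomes 0; next at i=5:; next val becomes 0; next final value 8. price_opt: tmp becomes 4; next acc becomes 8; next (not ((max(acc, (-acc)) - (8 * b)) <= (-6 - acc))) evaluates to false; next acc becomes -3; next res becomes 0; next at i=-1:; next res becomes 45; next at j=0:; next res becomes 44; next at i=0:; next res becomes 45; next at j=0:; next res becomes 45; next at i=1:; next res becomes 45; next at j=0:; next res becomes 46; next at i=2:; next res becomes 46; next at j=0:; next res becomes 48; next at i=3:; next res becomes 48; next at j=0:; next res becomes 51; next at i=4:; next res becomes 51; next at j=0:; next res becomes 55; next val becomes 0; next at i=2:; next val becomes 0; next at i=3:; next val becomes 0; next at i=4:; next val becomes 0; next at i=5:; next val becomes 0; next final value 8. Both give 8.
Sweeping the whole domain (18 inputs) finds no disagreement.
verdict: equivalent


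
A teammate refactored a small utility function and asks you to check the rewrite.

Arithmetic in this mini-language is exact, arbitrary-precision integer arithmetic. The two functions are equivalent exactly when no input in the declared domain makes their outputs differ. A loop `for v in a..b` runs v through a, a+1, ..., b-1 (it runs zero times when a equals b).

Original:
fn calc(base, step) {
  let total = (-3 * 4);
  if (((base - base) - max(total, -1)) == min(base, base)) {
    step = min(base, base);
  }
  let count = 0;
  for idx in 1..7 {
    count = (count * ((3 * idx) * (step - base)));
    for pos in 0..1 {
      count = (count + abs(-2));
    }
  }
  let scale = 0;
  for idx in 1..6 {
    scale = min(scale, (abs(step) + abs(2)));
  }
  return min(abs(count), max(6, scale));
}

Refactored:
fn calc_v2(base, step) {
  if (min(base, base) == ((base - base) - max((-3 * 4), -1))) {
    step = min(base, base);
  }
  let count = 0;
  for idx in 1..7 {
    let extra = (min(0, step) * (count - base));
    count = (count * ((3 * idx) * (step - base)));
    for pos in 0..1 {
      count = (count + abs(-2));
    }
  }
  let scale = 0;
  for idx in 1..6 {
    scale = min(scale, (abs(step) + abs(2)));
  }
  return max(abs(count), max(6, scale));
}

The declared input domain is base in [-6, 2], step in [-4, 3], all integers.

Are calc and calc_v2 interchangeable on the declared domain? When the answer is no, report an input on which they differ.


The rewrite breaks on base=-6, step=-4, where the results are 6 and 12184634.
calc: total := -12 | (((base - base) - max(total, -1)) == min(base, base)): false | count := 0 | iter idx=1: | count := 0 | iter pos=0: | count := 2 | iter idx=2: | count := 24 | iter pos=0: | count := 26 | iter idx=3: | count := 468 | iter pos=0: | count := 470 | iter idx=4: | count := 11280 | iter pos=0: | count := 11282 | iter idx=5: | count := 338460 | iter pos=0: | count := 338462 | iter idx=6: | count := 12184632 | iter pos=0: | count := 12184634 | scale := 0 | iter idx=1: | scale := 0 | iter idx=2: | scale := 0 | iter idx=3: | scale := 0 | iter idx=4: | scale := 0 | iter idx=5: | scale := 0 | result 6
calc_v2: (min(base, base) == ((base - base) - max((-3 * 4), -1))): false | count := 0 | iter idx=1: | extra := -24 | count := 0 | iter pos=0: | count := 2 | iter idx=2: | extra := -32 | count := 24 | iter pos=0: | count := 26 | iter idx=3: | extra := -128 | count := 468 | iter pos=0: | count := 470 | iter idx=4: | extra := -1904 | count := 11280 | iter pos=0: | count := 11282 | iter idx=5: | extra := -45152 | count := 338460 | iter pos=0: | count := 338462 | iter idx=6: | extra := -1353872 | count := 12184632 | iter pos=0: | count := 12184634 | scale := 0 | iter idx=1: | scale := 0 | iter idx=2: | scale := 0 | iter idx=3: | scale := 0 | iter idx=4: | scale := 0 | iter idx=5: | scale := 0 | result 12184634
verdict: not equivalent; witness: base=-6, step=-4


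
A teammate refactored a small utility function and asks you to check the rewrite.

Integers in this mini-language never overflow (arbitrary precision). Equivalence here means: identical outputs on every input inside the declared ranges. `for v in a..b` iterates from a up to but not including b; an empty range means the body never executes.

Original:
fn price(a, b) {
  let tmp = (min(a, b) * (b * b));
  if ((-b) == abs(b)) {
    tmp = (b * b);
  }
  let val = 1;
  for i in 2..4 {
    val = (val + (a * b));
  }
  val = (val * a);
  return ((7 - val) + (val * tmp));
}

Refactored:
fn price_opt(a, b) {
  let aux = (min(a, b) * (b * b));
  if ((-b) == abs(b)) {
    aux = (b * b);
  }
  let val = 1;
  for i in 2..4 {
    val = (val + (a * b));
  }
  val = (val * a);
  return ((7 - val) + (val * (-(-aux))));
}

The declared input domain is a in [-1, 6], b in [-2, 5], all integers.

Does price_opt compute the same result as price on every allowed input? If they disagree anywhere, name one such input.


The two versions differ — the changes include local variable names differ.
Spot check at a=2, b=-1 — price: tmp := -1 | ((-b) == abs(b)): true | tmp := 1 | val := 1 | iter i=2: | val := -1 | iter i=3: | val := -3 | val := -6 | result 7. price_opt: aux := -1 | ((-b) == abs(b)): true | aux := 1 | val := 1 | iter i=2: | val := -1 | iter i=3: | val := -3 | val := -6 | result 7. Both give 7.
Every one of the 64 inputs gives matching results.
verdict: equivalent


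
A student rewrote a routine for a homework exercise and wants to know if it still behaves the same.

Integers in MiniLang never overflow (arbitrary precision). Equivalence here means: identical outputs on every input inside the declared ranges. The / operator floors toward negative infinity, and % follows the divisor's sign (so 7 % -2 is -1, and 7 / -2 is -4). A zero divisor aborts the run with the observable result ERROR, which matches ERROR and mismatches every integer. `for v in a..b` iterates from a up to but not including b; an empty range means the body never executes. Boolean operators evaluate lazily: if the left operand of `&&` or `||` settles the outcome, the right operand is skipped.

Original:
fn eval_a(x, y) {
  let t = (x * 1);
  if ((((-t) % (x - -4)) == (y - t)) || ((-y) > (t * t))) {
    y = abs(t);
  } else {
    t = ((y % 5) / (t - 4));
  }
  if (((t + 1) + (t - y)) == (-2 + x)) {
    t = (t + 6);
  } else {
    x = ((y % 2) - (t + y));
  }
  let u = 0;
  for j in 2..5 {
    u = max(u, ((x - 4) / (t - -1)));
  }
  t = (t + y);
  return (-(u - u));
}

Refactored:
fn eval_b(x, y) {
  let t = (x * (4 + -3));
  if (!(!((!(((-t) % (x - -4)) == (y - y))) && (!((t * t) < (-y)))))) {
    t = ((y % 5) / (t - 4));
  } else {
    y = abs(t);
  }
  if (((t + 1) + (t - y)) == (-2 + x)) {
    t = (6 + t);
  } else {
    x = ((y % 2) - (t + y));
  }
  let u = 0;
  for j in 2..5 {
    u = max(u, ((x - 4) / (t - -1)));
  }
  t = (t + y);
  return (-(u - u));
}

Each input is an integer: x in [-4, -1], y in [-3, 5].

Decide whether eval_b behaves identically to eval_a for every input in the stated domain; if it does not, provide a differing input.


Consider the input x=-3, y=-2.
eval_a: t=-3, then ((((-t) % (x - -4)) == (y - t)) || ((-y) > (t * t))) is false, then t=-1, then (((t + 1) + (t - y)) == (-2 + x)) is false, then x=3, then u=0, then (j=2), then a zero divisor aborts: ERROR
eval_b: t=-3, then (!(!((!(((-t) % (x - -4)) == (y - y))) && (!((t * t) < (-y)))))) is false, then y=3, then (((t + 1) + (t - y)) == (-2 + x)) is false, then x=1, then u=0, then (j=2), then u=1, then (j=3), then u=1, then (j=4), then u=1, then t=0, then returns 0
ERROR != 0, so the rewrite changes behavior.
verdict: not equivalent; witness: x=-3, y=-2


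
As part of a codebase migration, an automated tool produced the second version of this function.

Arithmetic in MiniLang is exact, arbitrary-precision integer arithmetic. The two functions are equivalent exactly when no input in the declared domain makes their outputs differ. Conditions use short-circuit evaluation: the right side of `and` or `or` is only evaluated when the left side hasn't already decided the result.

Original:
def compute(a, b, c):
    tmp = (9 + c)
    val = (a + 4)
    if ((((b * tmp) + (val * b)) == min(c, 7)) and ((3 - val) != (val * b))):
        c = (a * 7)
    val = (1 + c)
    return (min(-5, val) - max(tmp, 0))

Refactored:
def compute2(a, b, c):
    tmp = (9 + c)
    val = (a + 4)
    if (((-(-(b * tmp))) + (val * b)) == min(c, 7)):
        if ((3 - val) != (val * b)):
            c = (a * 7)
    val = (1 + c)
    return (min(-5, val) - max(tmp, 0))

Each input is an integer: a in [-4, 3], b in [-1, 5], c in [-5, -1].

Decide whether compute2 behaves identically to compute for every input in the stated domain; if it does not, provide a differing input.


The two versions differ — the changes include statement counts differ; boolean connective usage differs; branching structure differs.
Tracing a=2, b=4, c=-2: compute: tmp := 7 | val := 6 | ((((b * tmp) + (val * b)) == min(c, 7)) and ((3 - val) != (val * b))): false | val := -1 | result -12 | compute2: tmp := 7 | val := 6 | (((-(-(b * tmp))) + (val * b)) == min(c, 7)): false | val := -1 | result -12 — matching result -12.
Sweeping the whole domain (280 inputs) finds no disagreement.
verdict: equivalent


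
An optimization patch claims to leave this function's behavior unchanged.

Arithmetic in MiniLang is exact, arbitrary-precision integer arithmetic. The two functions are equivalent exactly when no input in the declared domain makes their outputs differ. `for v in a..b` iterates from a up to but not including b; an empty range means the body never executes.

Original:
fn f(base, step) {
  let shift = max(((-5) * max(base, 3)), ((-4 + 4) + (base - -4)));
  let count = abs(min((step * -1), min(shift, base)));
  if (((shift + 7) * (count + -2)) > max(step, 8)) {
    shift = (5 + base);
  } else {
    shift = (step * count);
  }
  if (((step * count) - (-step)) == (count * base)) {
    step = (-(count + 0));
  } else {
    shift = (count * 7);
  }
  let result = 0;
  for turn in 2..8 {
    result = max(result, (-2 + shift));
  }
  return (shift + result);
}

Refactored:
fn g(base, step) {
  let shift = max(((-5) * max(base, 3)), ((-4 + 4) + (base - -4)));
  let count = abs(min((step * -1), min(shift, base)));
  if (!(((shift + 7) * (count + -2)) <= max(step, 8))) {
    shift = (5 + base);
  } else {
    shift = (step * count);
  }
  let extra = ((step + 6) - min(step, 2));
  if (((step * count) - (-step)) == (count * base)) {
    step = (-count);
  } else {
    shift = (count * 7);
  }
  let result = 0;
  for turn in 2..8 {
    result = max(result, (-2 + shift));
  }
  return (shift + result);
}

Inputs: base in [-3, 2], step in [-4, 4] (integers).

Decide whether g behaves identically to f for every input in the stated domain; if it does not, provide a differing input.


Side by side, the visible changes include: statement counts differ, and boolean connective usage differs, and local variable names differ, and arithmetic usage differs, and constant usage differs, and comparison usage differs, and min/max/abs usage differs.
As a probe, take base=-2, step=2: f runs shift=2, then count=2, then (((shift + 7) * (count + -2)) > max(step, 8)) is false, then shift=4, then (((step * count) - (-step)) == (count * base)) is false, then shift=14, then result=0, then (turn=2), then result=12, then (turn=3), then result=12, then (turn=4), then result=12, then (turn=5), then result=12, then (turn=6), then result=12, then (turn=7), then result=12, then returns 26; g runs shift=2, then count=2, then (!(((shift + 7) * (count + -2)) <= max(step, 8))) is false, then shift=4, then extra=6, then (((step * count) - (-step)) == (count * base)) is false, then shift=14, then result=0, then (turn=2), then result=12, then (turn=3), then result=12, then (turn=4), then result=12, then (turn=5), then result=12, then (turn=6), then result=12, then (turn=7), then result=12, then returns 26; both end at 26.
An exhaustive pass over the 54 declared inputs shows identical outputs.
verdict: equivalent


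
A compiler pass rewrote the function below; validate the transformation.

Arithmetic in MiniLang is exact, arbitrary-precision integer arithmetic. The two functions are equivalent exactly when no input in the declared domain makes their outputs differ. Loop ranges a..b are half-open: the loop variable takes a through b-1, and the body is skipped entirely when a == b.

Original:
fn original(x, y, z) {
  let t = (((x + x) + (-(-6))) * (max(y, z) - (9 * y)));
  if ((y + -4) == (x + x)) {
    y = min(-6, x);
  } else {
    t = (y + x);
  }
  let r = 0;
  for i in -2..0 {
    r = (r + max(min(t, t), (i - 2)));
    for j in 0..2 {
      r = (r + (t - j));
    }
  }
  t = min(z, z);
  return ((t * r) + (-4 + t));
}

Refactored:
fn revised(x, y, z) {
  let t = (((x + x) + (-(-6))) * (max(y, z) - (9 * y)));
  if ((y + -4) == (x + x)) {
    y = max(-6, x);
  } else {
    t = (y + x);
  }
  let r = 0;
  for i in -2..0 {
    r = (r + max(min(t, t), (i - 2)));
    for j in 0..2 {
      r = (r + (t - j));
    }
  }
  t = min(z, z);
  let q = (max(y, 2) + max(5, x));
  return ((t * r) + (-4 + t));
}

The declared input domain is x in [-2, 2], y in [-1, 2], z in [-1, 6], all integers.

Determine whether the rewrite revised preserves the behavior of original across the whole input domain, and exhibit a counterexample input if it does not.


Equivalent. The suspicious edit (`min(-6, x)` became `max(-6, x)`) never changes the result for any input inside the declared domain.
Every one of the 160 inputs gives matching results.
One worked example (x=1, y=1, z=6) — original: t := -24 | ((y + -4) == (x + x)): false | t := 2 | r := 0 | iter i=-2: | r := 2 | iter j=0: | r := 4 | iter j=1: | r := 5 | iter i=-1: | r := 7 | iter j=0: | r := 9 | iter j=1: | r := 10 | t := 6 | result 62; revised: t := -24 | ((y + -4) == (x + x)): false | t := 2 | r := 0 | iter i=-2: | r := 2 | iter j=0: | r := 4 | iter j=1: | r := 5 | iter i=-1: | r := 7 | iter j=0: | r := 9 | iter j=1: | r := 10 | t := 6 | q := 7 | result 62; agreement on 62.
verdict: equivalent


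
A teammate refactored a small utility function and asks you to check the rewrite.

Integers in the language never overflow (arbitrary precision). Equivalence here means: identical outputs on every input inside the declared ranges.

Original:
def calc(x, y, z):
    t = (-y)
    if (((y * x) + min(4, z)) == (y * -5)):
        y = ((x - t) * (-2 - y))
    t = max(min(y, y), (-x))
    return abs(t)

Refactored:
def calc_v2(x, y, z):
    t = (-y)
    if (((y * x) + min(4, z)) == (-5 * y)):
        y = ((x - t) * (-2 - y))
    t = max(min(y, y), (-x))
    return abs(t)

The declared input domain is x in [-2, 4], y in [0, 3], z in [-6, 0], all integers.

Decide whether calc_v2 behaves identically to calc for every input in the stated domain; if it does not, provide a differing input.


Behavior is preserved: although same computation, different form, the outputs never diverge.
Tracing x=1, y=2, z=-6: calc: t := -2 | (((y * x) + min(4, z)) == (y * -5)): false | t := 2 | result 2 | calc_v2: t := -2 | (((y * x) + min(4, z)) == (-5 * y)): false | t := 2 | result 2 — matching result 2.
An exhaustive pass over the 196 declared inputs shows identical outputs.
verdict: equivalent


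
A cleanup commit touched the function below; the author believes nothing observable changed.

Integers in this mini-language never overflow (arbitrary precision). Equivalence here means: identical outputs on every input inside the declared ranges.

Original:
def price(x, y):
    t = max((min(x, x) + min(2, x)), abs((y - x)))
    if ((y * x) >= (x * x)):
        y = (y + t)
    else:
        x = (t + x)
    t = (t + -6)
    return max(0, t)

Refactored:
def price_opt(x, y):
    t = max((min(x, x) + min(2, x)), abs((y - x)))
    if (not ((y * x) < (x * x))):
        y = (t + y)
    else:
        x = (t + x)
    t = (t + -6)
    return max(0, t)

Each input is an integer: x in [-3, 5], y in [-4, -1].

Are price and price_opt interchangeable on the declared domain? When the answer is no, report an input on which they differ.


This is a faithful refactor — boolean connective usage differs, and comparison usage differs, but the computed results match everywhere.
Spot check at x=-2, y=-4 — price: t = 2; ((y * x) >= (x * x)) -> true; y = -2; t = -4; return 0. price_opt: t = 2; (not ((y * x) < (x * x))) -> true; y = -2; t = -4; return 0. Both give 0.
Sweeping the whole domain (36 inputs) finds no disagreement.
verdict: equivalent


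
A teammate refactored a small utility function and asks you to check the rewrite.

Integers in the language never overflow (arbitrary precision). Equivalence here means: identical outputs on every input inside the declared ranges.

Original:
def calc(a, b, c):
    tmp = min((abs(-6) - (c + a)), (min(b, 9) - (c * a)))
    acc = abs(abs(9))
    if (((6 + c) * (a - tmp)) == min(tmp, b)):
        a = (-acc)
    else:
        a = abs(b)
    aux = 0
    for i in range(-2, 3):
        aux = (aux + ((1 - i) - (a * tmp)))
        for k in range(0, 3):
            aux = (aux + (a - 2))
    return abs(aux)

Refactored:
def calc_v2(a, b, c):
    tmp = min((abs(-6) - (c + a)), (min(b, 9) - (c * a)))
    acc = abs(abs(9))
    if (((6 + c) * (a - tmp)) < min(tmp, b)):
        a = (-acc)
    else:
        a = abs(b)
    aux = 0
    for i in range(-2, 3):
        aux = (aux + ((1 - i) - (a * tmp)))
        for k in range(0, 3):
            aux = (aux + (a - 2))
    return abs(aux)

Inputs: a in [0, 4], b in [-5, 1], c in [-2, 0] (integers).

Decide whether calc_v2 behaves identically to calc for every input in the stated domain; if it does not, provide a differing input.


Consider the input a=0, b=0, c=-2.
calc: tmp := 0 | acc := 9 | (((6 + c) * (a - tmp)) == min(tmp, b)): true | a := -9 | aux := 0 | iter i=-2: | aux := 3 | iter k=0: | aux := -8 | iter k=1: | aux := -19 | iter k=2: | aux := -30 | iter i=-1: | aux := -28 | iter k=0: | aux := -39 | iter k=1: | aux := -50 | iter k=2: | aux := -61 | iter i=0: | aux := -60 | iter k=0: | aux := -71 | iter k=1: | aux := -82 | iter k=2: | aux := -93 | iter i=1: | aux := -93 | iter k=0: | aux := -104 | iter k=1: | aux := -115 | iter k=2: | aux := -126 | iter i=2: | aux := -127 | iter k=0: | aux := -138 | iter k=1: | aux := -149 | iter k=2: | aux := -160 | result 160
calc_v2: tmp := 0 | acc := 9 | (((6 + c) * (a - tmp)) < min(tmp, b)): false | a := 0 | aux := 0 | iter i=-2: | aux := 3 | iter k=0: | aux := 1 | iter k=1: | aux := -1 | iter k=2: | aux := -3 | iter i=-1: | aux := -1 | iter k=0: | aux := -3 | iter k=1: | aux := -5 | iter k=2: | aux := -7 | iter i=0: | aux := -6 | iter k=0: | aux := -8 | iter k=1: | aux := -10 | iter k=2: | aux := -12 | iter i=1: | aux := -12 | iter k=0: | aux := -14 | iter k=1: | aux := -16 | iter k=2: | aux := -18 | iter i=2: | aux := -19 | iter k=0: | aux := -21 | iter k=1: | aux := -23 | iter k=2: | aux := -25 | result 25
160 != 25, so the rewrite changes behavior.
verdict: not equivalent; witness: a=0, b=0, c=-2


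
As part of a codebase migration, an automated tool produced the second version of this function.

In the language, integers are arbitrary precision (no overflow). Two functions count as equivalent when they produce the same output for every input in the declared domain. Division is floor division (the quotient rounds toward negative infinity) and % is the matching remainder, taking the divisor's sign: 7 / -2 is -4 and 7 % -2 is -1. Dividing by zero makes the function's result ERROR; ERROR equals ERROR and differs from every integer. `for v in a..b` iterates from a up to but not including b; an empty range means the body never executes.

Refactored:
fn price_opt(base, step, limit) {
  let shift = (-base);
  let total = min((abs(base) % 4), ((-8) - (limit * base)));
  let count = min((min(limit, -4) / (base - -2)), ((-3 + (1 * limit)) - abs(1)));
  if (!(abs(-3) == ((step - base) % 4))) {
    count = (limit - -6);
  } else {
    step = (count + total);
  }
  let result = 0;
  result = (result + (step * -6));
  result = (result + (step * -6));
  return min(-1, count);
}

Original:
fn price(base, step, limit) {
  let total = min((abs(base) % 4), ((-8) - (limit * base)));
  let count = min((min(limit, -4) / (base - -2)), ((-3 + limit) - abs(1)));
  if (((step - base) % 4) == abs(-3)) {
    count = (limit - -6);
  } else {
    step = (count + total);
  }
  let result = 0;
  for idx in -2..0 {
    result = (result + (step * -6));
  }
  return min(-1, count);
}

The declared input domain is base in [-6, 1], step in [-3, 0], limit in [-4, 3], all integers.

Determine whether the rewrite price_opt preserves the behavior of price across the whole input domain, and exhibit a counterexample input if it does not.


Run the pair on base=-6, step=-3, limit=-4.
price: total = -32; count = -8; (((step - base) % 4) == abs(-3)) -> true; count = 2; result = 0; [idx=-2]; result = 18; [idx=-1]; result = 36; return -1
price_opt: shift = 6; total = -32; count = -8; (!(abs(-3) == ((step - base) % 4))) -> false; step = -40; result = 0; result = 240; result = 480; return -8
-1 vs -8 — the two versions disagree here.
verdict: not equivalent; witness: base=-6, step=-3, limit=-4


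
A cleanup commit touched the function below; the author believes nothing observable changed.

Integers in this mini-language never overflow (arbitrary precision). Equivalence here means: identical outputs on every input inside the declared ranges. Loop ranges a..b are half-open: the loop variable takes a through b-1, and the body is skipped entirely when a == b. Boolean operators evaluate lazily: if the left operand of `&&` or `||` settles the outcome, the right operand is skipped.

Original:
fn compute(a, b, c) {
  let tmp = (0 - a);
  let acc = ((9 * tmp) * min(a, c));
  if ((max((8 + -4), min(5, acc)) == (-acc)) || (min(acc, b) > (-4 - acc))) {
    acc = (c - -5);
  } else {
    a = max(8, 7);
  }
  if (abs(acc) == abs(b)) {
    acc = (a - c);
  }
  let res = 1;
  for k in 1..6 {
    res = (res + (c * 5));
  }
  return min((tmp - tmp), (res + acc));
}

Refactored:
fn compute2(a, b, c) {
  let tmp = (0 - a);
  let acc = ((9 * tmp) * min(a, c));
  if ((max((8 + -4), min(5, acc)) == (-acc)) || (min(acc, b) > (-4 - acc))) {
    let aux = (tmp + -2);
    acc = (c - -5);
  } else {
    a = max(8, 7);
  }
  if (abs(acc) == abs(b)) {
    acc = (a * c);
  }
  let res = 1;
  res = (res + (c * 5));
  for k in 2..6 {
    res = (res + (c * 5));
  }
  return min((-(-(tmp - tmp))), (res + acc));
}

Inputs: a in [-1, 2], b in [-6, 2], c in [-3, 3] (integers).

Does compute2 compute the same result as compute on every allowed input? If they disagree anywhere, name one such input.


a=0, b=-3, c=-2 yields -47 from compute but -49 from compute2.
verdict: not equivalent; witness: a=0, b=-3, c=-2


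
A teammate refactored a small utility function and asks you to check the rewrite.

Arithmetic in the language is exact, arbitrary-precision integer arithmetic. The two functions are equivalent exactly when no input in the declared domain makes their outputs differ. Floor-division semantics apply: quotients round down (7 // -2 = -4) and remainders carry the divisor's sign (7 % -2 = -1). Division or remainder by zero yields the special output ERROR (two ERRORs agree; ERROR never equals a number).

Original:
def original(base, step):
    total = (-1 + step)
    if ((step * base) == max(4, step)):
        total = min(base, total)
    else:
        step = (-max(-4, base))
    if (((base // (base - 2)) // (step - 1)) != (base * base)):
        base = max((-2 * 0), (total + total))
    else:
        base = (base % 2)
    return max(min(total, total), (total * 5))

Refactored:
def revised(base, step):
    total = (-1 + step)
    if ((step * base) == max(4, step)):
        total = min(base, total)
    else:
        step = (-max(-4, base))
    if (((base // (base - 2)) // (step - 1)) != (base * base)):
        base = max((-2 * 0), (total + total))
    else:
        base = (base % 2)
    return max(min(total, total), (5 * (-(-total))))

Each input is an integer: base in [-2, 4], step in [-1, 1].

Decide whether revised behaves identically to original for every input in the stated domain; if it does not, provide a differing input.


Behavior is preserved: although same computation, different form, the outputs never diverge.
Tracing base=-1, step=1: original: total := 0 | ((step * base) == max(4, step)): false | step := 1 | divide-by-zero, output ERROR | revised: total := 0 | ((step * base) == max(4, step)): false | step := 1 | divide-by-zero, output ERROR — matching result ERROR.
An exhaustive pass over the 21 declared inputs shows identical outputs.
verdict: equivalent


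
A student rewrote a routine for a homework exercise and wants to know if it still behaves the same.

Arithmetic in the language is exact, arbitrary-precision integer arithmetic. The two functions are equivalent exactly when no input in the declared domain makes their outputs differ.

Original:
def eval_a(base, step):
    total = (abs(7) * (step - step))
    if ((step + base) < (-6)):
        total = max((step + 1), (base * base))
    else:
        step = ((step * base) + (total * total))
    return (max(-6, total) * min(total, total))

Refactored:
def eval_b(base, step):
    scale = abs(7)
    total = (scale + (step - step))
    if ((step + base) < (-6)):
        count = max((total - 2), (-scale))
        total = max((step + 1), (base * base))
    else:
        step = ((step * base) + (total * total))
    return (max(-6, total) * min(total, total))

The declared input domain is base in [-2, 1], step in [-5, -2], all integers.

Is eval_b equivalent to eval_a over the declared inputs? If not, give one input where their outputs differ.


Take base=-2, step=-4.
eval_a: total = 0; ((step + base) < (-6)) -> false; step = 8; return 0
eval_b: scale = 7; total = 7; ((step + base) < (-6)) -> false; step = 57; return 49
0 against 49: the behavior changed.
verdict: not equivalent; witness: base=-2, step=-4


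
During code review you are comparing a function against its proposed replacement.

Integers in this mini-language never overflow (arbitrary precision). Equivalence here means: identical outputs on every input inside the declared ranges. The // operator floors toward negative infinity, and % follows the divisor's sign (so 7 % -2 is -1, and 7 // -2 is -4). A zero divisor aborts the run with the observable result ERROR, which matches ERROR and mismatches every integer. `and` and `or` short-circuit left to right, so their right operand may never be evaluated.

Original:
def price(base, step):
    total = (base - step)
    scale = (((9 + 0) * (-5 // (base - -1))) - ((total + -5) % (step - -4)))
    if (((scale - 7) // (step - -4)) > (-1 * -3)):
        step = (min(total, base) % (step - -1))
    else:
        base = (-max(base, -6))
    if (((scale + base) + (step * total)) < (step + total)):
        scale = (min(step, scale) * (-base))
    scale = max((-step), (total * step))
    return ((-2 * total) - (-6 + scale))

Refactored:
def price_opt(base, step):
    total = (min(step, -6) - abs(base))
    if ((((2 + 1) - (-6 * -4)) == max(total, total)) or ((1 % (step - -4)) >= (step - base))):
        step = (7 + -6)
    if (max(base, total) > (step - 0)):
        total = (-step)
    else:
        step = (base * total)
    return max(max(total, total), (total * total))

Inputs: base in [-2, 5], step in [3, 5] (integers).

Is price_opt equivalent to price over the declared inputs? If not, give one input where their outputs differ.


Try base=-2, step=3.
price: total becomes -5; next scale becomes 41; next (((scale - 7) // (step - -4)) > (-1 * -3)) evaluates to true; next step becomes 3; next (((scale + base) + (step * total)) < (step + total)) evaluates to false; next scale becomes -3; next final value 19
price_opt: total becomes -8; next ((((2 + 1) - (-6 * -4)) == max(total, total)) or ((1 % (step - -4)) >= (step - base))) evaluates to false; next (max(base, total) > (step - 0)) evaluates to false; next step becomes 16; next final value 64
19 != 64, so the rewrite changes behavior.
verdict: not equivalent; witness: base=-2, step=3


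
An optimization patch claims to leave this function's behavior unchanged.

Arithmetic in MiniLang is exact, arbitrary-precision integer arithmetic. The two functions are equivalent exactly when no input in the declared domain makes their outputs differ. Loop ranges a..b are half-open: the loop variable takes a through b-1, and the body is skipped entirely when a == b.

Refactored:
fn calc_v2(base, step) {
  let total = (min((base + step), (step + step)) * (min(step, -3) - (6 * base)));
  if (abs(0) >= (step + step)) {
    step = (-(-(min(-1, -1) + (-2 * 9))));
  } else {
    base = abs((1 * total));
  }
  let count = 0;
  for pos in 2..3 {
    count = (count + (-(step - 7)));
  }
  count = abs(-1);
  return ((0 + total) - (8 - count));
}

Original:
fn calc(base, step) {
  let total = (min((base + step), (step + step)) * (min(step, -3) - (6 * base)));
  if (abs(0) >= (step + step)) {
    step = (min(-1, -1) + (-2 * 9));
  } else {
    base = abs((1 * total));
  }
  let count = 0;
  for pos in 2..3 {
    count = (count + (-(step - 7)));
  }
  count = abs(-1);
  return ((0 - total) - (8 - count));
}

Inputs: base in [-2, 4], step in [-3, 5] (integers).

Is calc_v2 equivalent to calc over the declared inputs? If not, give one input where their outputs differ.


base=-2, step=-3 yields 47 from calc but -61 from calc_v2.
verdict: not equivalent; witness: base=-2, step=-3


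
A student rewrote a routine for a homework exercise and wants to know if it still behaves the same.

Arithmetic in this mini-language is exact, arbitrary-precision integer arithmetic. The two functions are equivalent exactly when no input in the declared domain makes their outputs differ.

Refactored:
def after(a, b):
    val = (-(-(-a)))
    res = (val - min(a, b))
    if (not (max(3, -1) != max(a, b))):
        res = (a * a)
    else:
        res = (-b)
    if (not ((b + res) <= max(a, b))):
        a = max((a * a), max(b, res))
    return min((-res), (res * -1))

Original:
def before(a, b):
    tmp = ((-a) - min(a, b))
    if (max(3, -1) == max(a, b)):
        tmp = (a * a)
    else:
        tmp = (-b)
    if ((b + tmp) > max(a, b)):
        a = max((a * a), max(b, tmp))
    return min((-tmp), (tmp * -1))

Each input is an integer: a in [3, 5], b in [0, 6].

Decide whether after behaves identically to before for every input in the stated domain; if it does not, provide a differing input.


Comparing the listings, the differences include: boolean connective usage differs, plus statement counts differ, plus local variable names differ, plus comparison usage differs.
Spot check at a=3, b=3 — before: tmp=-6, then (max(3, -1) == max(a, b)) is true, then tmp=9, then ((b + tmp) > max(a, b)) is true, then a=9, then returns -9. after: val=-3, then res=-6, then (not (max(3, -1) != max(a, b))) is true, then res=9, then (not ((b + res) <= max(a, b))) is true, then a=9, then returns -9. Both give -9.
Checked all 21 inputs in the declared domain: the outputs agree on every one.
verdict: equivalent


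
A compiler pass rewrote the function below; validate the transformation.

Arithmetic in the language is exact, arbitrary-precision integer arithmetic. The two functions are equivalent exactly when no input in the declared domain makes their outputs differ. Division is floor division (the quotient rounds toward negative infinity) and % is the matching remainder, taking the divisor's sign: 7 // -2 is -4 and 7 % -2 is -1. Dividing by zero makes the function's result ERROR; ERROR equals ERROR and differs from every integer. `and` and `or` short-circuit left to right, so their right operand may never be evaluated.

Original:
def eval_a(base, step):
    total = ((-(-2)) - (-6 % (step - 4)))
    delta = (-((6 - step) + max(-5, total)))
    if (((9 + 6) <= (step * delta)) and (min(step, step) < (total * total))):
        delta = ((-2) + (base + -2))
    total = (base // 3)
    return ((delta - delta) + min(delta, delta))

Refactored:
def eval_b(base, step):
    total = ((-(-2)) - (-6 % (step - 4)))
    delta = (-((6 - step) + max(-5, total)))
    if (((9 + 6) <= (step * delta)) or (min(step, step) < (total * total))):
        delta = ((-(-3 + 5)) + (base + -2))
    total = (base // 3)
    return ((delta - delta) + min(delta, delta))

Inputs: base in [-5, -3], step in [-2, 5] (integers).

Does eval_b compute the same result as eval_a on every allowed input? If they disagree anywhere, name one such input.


Consider the input base=-5, step=-1.
eval_a: total=3, then delta=-10, then (((9 + 6) <= (step * delta)) and (min(step, step) < (total * total))) is false, then total=-2, then returns -10
eval_b: total=3, then delta=-10, then (((9 + 6) <= (step * delta)) or (min(step, step) < (total * total))) is true, then delta=-9, then total=-2, then returns -9
-10 against -9: the behavior changed.
verdict: not equivalent; witness: base=-5, step=-1


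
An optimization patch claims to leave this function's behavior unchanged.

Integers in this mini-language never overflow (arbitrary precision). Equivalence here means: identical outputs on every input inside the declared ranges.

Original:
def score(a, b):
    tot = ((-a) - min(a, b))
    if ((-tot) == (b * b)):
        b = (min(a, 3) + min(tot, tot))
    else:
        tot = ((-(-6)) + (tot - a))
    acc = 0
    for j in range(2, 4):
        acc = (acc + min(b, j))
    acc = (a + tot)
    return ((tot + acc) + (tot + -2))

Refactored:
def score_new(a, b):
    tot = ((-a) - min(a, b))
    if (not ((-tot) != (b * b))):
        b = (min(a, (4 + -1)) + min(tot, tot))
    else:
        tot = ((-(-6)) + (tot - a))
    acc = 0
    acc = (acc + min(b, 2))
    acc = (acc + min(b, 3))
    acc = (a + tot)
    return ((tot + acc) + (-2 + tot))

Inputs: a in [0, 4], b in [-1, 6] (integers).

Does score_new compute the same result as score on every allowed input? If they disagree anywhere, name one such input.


Reading the diff, among the changes: comparison usage differs; loop structure differs; constant usage differs; arithmetic usage differs; boolean connective usage differs; min/max/abs usage differs; local variable names differ.
Tracing a=1, b=3: score: tot := -2 | ((-tot) == (b * b)): false | tot := 3 | acc := 0 | iter j=2: | acc := 2 | iter j=3: | acc := 5 | acc := 4 | result 8 | score_new: tot := -2 | (not ((-tot) != (b * b))): false | tot := 3 | acc := 0 | acc := 2 | acc := 5 | acc := 4 | result 8 — matching result 8.
Sweeping the whole domain (40 inputs) finds no disagreement.
verdict: equivalent
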